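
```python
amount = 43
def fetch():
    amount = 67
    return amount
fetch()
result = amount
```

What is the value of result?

Step 1: Global amount = 43.
Step 2: fetch() creates local amount = 67 (shadow, not modification).
Step 3: After fetch() returns, global amount is unchanged. result = 43

The answer is 43.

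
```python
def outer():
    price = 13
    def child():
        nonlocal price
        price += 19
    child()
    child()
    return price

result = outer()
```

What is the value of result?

Step 1: price starts at 13.
Step 2: child() is called 2 times, each adding 19.
Step 3: price = 13 + 19 * 2 = 51

The answer is 51.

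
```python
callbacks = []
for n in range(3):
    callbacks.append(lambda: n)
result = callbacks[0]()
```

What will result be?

Step 1: The loop creates 3 lambdas, all referencing the same variable n.
Step 2: After the loop, n = 2 (final value).
Step 3: callbacks[0]() looks up n at call time and finds 2. This is the late binding gotcha. result = 2

The answer is 2.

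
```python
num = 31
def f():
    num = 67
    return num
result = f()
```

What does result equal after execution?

Step 1: Global num = 31.
Step 2: f() creates local num = 67, shadowing the global.
Step 3: Returns local num = 67. result = 67

The answer is 67.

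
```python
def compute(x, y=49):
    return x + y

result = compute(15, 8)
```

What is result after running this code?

Step 1: compute(15, 8) overrides default y with 8.
Step 2: Returns 15 + 8 = 23.
Step 3: result = 23

The answer is 23.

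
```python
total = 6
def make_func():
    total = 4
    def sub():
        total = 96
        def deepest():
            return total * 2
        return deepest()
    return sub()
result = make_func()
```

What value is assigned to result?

Step 1: deepest() looks up total through LEGB: not local, finds total = 96 in enclosing sub().
Step 2: Returns 96 * 2 = 192.
Step 3: result = 192

The answer is 192.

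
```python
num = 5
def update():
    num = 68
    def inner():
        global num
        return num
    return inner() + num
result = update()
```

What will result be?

Step 1: Global num = 5. update() shadows with local num = 68.
Step 2: inner() uses global keyword, so inner() returns global num = 5.
Step 3: update() returns 5 + 68 = 73

The answer is 73.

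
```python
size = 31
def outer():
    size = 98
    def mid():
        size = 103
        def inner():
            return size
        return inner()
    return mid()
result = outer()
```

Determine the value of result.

Step 1: Three levels of shadowing: global 31, outer 98, mid 103.
Step 2: inner() finds size = 103 in enclosing mid() scope.
Step 3: result = 103

The answer is 103.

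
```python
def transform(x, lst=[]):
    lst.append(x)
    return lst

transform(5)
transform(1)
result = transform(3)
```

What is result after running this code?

Step 1: Mutable default argument gotcha! The list [] is created once.
Step 2: Each call appends to the SAME list: [5], [5, 1], [5, 1, 3].
Step 3: result = [5, 1, 3]

The answer is [5, 1, 3].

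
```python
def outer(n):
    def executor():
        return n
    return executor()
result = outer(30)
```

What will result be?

Step 1: outer(30) binds parameter n = 30.
Step 2: executor() looks up n in enclosing scope and finds the parameter n = 30.
Step 3: result = 30

The answer is 30.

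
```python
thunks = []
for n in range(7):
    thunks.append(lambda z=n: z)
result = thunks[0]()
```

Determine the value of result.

Step 1: Default argument z=n captures n's value at each iteration.
Step 2: thunks[0] captured z = 0 when n was 0.
Step 3: result = 0

The answer is 0.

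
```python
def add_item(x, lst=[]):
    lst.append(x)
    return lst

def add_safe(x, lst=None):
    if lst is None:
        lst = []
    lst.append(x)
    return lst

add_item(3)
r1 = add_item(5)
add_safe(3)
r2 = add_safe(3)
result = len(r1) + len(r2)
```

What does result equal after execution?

Step 1: add_item shares mutable default: after 2 calls, lst = [3, 5], len = 2.
Step 2: add_safe creates fresh list each time: r2 = [3], len = 1.
Step 3: result = 2 + 1 = 3

The answer is 3.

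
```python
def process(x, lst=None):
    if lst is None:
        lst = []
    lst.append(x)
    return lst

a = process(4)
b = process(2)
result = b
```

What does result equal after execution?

Step 1: None default with guard creates a NEW list each call.
Step 2: a = [4] (fresh list). b = [2] (another fresh list).
Step 3: result = [2] (this is the fix for mutable default)

The answer is [2].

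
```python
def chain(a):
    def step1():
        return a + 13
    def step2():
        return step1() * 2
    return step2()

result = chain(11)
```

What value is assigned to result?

Step 1: chain(11) captures a = 11.
Step 2: step2() calls step1() which returns 11 + 13 = 24.
Step 3: step2() returns 24 * 2 = 48

The answer is 48.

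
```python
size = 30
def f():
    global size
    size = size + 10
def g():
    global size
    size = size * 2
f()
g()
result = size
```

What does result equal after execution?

Step 1: size = 30.
Step 2: f() adds 10: size = 30 + 10 = 40.
Step 3: g() doubles: size = 40 * 2 = 80.
Step 4: result = 80

The answer is 80.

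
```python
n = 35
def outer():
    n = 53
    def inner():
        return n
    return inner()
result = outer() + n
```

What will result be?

Step 1: Global n = 35. outer() shadows with n = 53.
Step 2: inner() returns enclosing n = 53. outer() = 53.
Step 3: result = 53 + global n (35) = 88

The answer is 88.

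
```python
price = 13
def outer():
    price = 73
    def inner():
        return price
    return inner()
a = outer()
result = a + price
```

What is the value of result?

Step 1: outer() has local price = 73. inner() reads from enclosing.
Step 2: outer() returns 73. Global price = 13 unchanged.
Step 3: result = 73 + 13 = 86

The answer is 86.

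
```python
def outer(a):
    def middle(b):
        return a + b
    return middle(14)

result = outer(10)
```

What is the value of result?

Step 1: outer(10) passes a = 10.
Step 2: middle(14) has b = 14, reads a = 10 from enclosing.
Step 3: result = 10 + 14 = 24

The answer is 24.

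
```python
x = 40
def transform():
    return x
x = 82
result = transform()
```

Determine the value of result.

Step 1: x is first set to 40, then reassigned to 82.
Step 2: transform() is called after the reassignment, so it looks up the current global x = 82.
Step 3: result = 82

The answer is 82.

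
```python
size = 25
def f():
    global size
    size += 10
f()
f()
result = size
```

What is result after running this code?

Step 1: size = 25.
Step 2: First f(): size = 25 + 10 = 35.
Step 3: Second f(): size = 35 + 10 = 45. result = 45

The answer is 45.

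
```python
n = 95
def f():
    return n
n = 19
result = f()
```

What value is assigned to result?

Step 1: n is first set to 95, then reassigned to 19.
Step 2: f() is called after the reassignment, so it looks up the current global n = 19.
Step 3: result = 19

The answer is 19.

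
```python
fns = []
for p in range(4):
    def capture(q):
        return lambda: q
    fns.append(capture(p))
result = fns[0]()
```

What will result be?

Step 1: capture(p) creates a new scope capturing q = p at call time.
Step 2: fns[0] = capture(0), so its lambda captures q = 0.
Step 3: result = 0 (closure factory fixes late binding)

The answer is 0.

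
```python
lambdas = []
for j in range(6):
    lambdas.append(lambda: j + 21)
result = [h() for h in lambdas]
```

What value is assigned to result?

Step 1: All lambdas capture j by reference. After the loop, j = 5.
Step 2: Each call returns 5 + 21 = 26.
Step 3: result = [26, 26, 26, 26, 26, 26]

The answer is [26, 26, 26, 26, 26, 26].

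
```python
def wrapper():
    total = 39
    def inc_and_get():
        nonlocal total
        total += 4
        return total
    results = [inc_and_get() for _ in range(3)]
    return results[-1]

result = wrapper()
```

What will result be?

Step 1: total = 39.
Step 2: Three calls to inc_and_get(), each adding 4.
Step 3: Last value = 39 + 4 * 3 = 51

The answer is 51.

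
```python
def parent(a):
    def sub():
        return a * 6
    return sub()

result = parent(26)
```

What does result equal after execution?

Step 1: parent(26) binds parameter a = 26.
Step 2: sub() accesses a = 26 from enclosing scope.
Step 3: result = 26 * 6 = 156

The answer is 156.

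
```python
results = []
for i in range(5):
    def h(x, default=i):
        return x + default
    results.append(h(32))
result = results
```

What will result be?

Step 1: Default argument default=i is evaluated at function definition time.
Step 2: Each iteration creates h with default = current i value.
Step 3: h(32) returns 32 + default. results = [32, 33, 34, 35, 36]

The answer is [32, 33, 34, 35, 36].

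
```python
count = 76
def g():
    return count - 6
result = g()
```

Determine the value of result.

Step 1: count = 76 is defined globally.
Step 2: g() looks up count from global scope = 76, then computes 76 - 6 = 70.
Step 3: result = 70

The answer is 70.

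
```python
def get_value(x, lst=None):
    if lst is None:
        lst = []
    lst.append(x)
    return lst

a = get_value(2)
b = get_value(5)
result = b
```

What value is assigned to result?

Step 1: None default with guard creates a NEW list each call.
Step 2: a = [2] (fresh list). b = [5] (another fresh list).
Step 3: result = [5] (this is the fix for mutable default)

The answer is [5].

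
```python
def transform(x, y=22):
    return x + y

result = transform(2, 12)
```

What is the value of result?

Step 1: transform(2, 12) overrides default y with 12.
Step 2: Returns 2 + 12 = 14.
Step 3: result = 14

The answer is 14.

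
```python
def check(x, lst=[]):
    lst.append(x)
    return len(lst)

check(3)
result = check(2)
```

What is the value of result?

Step 1: Mutable default list persists between calls.
Step 2: First call: lst = [3], len = 1. Second call: lst = [3, 2], len = 2.
Step 3: result = 2

The answer is 2.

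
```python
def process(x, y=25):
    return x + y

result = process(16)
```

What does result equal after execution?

Step 1: process(16) uses default y = 25.
Step 2: Returns 16 + 25 = 41.
Step 3: result = 41

The answer is 41.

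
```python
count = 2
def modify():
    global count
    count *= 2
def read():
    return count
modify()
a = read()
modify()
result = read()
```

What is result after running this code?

Step 1: count = 2.
Step 2: First modify(): count = 2 * 2 = 4.
Step 3: Second modify(): count = 4 * 2 = 8.
Step 4: read() returns 8

The answer is 8.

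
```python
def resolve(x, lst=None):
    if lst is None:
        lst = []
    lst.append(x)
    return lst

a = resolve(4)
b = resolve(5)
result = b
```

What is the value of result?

Step 1: None default with guard creates a NEW list each call.
Step 2: a = [4] (fresh list). b = [5] (another fresh list).
Step 3: result = [5] (this is the fix for mutable default)

The answer is [5].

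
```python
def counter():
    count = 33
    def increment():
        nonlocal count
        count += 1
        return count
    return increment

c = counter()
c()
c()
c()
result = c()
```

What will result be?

Step 1: counter() creates closure with count = 33.
Step 2: Each c() call increments count via nonlocal. After 4 calls: 33 + 4 = 37.
Step 3: result = 37

The answer is 37.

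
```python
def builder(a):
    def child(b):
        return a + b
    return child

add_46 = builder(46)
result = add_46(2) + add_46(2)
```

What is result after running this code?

Step 1: add_46 captures a = 46.
Step 2: add_46(2) = 46 + 2 = 48, called twice.
Step 3: result = 48 + 48 = 96

The answer is 96.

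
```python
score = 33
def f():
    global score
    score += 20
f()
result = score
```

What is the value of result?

Step 1: score = 33 globally.
Step 2: f() modifies global score: score += 20 = 53.
Step 3: result = 53

The answer is 53.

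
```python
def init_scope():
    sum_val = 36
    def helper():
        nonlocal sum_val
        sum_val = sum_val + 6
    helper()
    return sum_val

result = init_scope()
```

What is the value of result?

Step 1: init_scope() sets sum_val = 36.
Step 2: helper() uses nonlocal to modify sum_val in init_scope's scope: sum_val = 36 + 6 = 42.
Step 3: init_scope() returns the modified sum_val = 42

The answer is 42.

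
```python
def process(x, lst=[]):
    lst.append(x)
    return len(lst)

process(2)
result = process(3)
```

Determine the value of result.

Step 1: Mutable default list persists between calls.
Step 2: First call: lst = [2], len = 1. Second call: lst = [2, 3], len = 2.
Step 3: result = 2

The answer is 2.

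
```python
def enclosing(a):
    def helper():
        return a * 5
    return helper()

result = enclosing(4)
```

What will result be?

Step 1: enclosing(4) binds parameter a = 4.
Step 2: helper() accesses a = 4 from enclosing scope.
Step 3: result = 4 * 5 = 20

The answer is 20.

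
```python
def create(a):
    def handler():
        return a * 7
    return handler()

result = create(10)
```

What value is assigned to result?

Step 1: create(10) binds parameter a = 10.
Step 2: handler() accesses a = 10 from enclosing scope.
Step 3: result = 10 * 7 = 70

The answer is 70.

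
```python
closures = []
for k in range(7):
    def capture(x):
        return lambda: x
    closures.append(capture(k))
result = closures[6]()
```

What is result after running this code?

Step 1: capture(k) creates a new scope capturing x = k at call time.
Step 2: closures[6] = capture(6), so its lambda captures x = 6.
Step 3: result = 6 (closure factory fixes late binding)

The answer is 6.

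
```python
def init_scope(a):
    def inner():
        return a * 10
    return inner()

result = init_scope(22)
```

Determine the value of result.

Step 1: init_scope(22) binds parameter a = 22.
Step 2: inner() accesses a = 22 from enclosing scope.
Step 3: result = 22 * 10 = 220

The answer is 220.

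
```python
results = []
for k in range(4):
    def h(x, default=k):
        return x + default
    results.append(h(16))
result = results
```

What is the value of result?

Step 1: Default argument default=k is evaluated at function definition time.
Step 2: Each iteration creates h with default = current k value.
Step 3: h(16) returns 16 + default. results = [16, 17, 18, 19]

The answer is [16, 17, 18, 19].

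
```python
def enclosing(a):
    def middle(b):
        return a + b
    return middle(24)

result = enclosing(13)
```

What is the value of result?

Step 1: enclosing(13) passes a = 13.
Step 2: middle(24) has b = 24, reads a = 13 from enclosing.
Step 3: result = 13 + 24 = 37

The answer is 37.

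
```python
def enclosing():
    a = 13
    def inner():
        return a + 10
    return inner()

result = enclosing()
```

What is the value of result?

Step 1: enclosing() defines a = 13.
Step 2: inner() reads a = 13 from enclosing scope, returns 13 + 10 = 23.
Step 3: result = 23

The answer is 23.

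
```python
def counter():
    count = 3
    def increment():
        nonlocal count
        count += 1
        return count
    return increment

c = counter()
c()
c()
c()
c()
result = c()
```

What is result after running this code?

Step 1: counter() creates closure with count = 3.
Step 2: Each c() call increments count via nonlocal. After 5 calls: 3 + 5 = 8.
Step 3: result = 8

The answer is 8.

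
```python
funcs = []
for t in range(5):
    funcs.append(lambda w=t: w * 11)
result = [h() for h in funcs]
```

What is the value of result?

Step 1: Default arg w=t captures t at each iteration.
Step 2: funcs[k] has w defaulting to k, returns k * 11.
Step 3: result = [0, 11, 22, 33, 44]

The answer is [0, 11, 22, 33, 44].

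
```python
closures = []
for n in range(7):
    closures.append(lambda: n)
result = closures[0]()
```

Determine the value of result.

Step 1: The loop creates 7 lambdas, all referencing the same variable n.
Step 2: After the loop, n = 6 (final value).
Step 3: closures[0]() looks up n at call time and finds 6. This is the late binding gotcha. result = 6

The answer is 6.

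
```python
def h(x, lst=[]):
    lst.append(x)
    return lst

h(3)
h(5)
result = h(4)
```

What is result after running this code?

Step 1: Mutable default argument gotcha! The list [] is created once.
Step 2: Each call appends to the SAME list: [3], [3, 5], [3, 5, 4].
Step 3: result = [3, 5, 4]

The answer is [3, 5, 4].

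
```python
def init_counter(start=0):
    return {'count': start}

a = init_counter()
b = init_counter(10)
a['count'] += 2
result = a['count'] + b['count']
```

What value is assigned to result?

Step 1: init_counter() returns a new dict each call (immutable default 0).
Step 2: a = {'count': 0}, b = {'count': 10}.
Step 3: a['count'] += 2 = 2. result = 2 + 10 = 12

The answer is 12.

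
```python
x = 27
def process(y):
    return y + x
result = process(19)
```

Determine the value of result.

Step 1: x = 27 is defined globally.
Step 2: process(19) uses parameter y = 19 and looks up x from global scope = 27.
Step 3: result = 19 + 27 = 46

The answer is 46.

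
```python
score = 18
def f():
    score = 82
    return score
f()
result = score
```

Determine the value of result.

Step 1: Global score = 18.
Step 2: f() creates local score = 82 (shadow, not modification).
Step 3: After f() returns, global score is unchanged. result = 18

The answer is 18.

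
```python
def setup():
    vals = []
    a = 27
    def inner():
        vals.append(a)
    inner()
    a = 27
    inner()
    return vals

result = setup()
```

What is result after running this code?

Step 1: a = 27. inner() appends current a to vals.
Step 2: First inner(): appends 27. Then a = 27.
Step 3: Second inner(): appends 27 (closure sees updated a). result = [27, 27]

The answer is [27, 27].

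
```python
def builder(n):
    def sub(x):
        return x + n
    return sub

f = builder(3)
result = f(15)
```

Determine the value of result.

Step 1: builder(3) creates a closure that captures n = 3.
Step 2: f(15) calls the closure with x = 15, returning 15 + 3 = 18.
Step 3: result = 18

The answer is 18.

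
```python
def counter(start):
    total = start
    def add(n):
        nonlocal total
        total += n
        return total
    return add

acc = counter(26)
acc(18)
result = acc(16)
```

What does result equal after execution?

Step 1: counter(26) creates closure with total = 26.
Step 2: First acc(18): total = 26 + 18 = 44.
Step 3: Second acc(16): total = 44 + 16 = 60. result = 60

The answer is 60.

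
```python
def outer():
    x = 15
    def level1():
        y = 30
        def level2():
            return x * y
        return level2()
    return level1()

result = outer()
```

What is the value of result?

Step 1: x = 15 in outer. y = 30 in level1.
Step 2: level2() reads x = 15 and y = 30 from enclosing scopes.
Step 3: result = 15 * 30 = 450

The answer is 450.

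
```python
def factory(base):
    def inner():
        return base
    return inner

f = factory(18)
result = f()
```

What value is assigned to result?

Step 1: factory(18) creates closure capturing base = 18.
Step 2: f() returns the captured base = 18.
Step 3: result = 18

The answer is 18.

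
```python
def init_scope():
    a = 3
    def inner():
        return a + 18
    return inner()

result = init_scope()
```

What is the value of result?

Step 1: init_scope() defines a = 3.
Step 2: inner() reads a = 3 from enclosing scope, returns 3 + 18 = 21.
Step 3: result = 21

The answer is 21.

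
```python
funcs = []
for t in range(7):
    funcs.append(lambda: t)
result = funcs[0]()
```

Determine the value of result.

Step 1: The loop creates 7 lambdas, all referencing the same variable t.
Step 2: After the loop, t = 6 (final value).
Step 3: funcs[0]() looks up t at call time and finds 6. This is the late binding gotcha. result = 6

The answer is 6.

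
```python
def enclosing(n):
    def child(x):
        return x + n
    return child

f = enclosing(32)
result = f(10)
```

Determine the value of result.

Step 1: enclosing(32) creates a closure that captures n = 32.
Step 2: f(10) calls the closure with x = 10, returning 10 + 32 = 42.
Step 3: result = 42

The answer is 42.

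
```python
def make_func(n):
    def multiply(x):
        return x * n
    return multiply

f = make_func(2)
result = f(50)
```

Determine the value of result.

Step 1: make_func(2) returns multiply closure with n = 2.
Step 2: f(50) computes 50 * 2 = 100.
Step 3: result = 100

The answer is 100.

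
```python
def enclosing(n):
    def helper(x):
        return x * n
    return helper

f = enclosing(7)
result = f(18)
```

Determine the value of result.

Step 1: enclosing(7) creates a closure capturing n = 7.
Step 2: f(18) computes 18 * 7 = 126.
Step 3: result = 126

The answer is 126.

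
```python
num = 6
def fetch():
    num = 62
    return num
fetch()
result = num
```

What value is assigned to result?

Step 1: Global num = 6.
Step 2: fetch() creates local num = 62 (shadow, not modification).
Step 3: After fetch() returns, global num is unchanged. result = 6

The answer is 6.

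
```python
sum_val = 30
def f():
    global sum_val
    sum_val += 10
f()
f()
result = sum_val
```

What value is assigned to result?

Step 1: sum_val = 30.
Step 2: First f(): sum_val = 30 + 10 = 40.
Step 3: Second f(): sum_val = 40 + 10 = 50. result = 50

The answer is 50.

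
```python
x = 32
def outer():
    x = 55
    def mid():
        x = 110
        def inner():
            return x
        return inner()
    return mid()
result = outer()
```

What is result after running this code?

Step 1: Three levels of shadowing: global 32, outer 55, mid 110.
Step 2: inner() finds x = 110 in enclosing mid() scope.
Step 3: result = 110

The answer is 110.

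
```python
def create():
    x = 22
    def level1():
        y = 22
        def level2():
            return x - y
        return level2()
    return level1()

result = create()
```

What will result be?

Step 1: x = 22 in create. y = 22 in level1.
Step 2: level2() reads x = 22 and y = 22 from enclosing scopes.
Step 3: result = 22 - 22 = 0

The answer is 0.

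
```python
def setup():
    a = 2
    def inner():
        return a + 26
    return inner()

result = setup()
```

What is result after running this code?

Step 1: setup() defines a = 2.
Step 2: inner() reads a = 2 from enclosing scope, returns 2 + 26 = 28.
Step 3: result = 28

The answer is 28.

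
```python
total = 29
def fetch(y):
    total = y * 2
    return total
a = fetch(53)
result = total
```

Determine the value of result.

Step 1: Global total = 29.
Step 2: fetch(53) creates local total = 53 * 2 = 106.
Step 3: Global total unchanged because no global keyword. result = 29

The answer is 29.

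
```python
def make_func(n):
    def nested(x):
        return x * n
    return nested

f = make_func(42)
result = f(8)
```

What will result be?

Step 1: make_func(42) creates a closure capturing n = 42.
Step 2: f(8) computes 8 * 42 = 336.
Step 3: result = 336

The answer is 336.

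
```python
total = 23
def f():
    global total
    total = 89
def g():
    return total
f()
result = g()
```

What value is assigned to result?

Step 1: total = 23.
Step 2: f() sets global total = 89.
Step 3: g() reads global total = 89. result = 89

The answer is 89.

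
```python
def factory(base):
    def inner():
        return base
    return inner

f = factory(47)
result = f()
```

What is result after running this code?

Step 1: factory(47) creates closure capturing base = 47.
Step 2: f() returns the captured base = 47.
Step 3: result = 47

The answer is 47.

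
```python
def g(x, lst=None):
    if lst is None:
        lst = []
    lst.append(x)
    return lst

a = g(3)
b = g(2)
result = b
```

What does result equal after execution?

Step 1: None default with guard creates a NEW list each call.
Step 2: a = [3] (fresh list). b = [2] (another fresh list).
Step 3: result = [2] (this is the fix for mutable default)

The answer is [2].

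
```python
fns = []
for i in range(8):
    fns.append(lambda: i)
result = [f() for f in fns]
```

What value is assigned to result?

Step 1: All 8 lambdas share the same variable i.
Step 2: After the loop, i = 7.
Step 3: Each call returns 7. result = [7, 7, 7, 7, 7, 7, 7, 7]

The answer is [7, 7, 7, 7, 7, 7, 7, 7].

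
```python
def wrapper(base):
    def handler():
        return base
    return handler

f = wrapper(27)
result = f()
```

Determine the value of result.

Step 1: wrapper(27) creates closure capturing base = 27.
Step 2: f() returns the captured base = 27.
Step 3: result = 27

The answer is 27.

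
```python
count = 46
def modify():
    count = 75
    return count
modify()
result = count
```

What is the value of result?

Step 1: count = 46 globally.
Step 2: modify() creates a LOCAL count = 75 (no global keyword!).
Step 3: The global count is unchanged. result = 46

The answer is 46.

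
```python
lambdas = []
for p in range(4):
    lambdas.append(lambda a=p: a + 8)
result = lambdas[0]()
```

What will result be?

Step 1: Default argument a=p captures p's value at definition time.
Step 2: lambdas[0] was defined when p = 0, so a defaults to 0.
Step 3: result = 0 + 8 = 8 (default arg fixes the late binding issue)

The answer is 8.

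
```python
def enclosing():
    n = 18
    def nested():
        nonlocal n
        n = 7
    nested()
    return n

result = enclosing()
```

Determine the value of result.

Step 1: enclosing() sets n = 18.
Step 2: nested() uses nonlocal to reassign n = 7.
Step 3: result = 7

The answer is 7.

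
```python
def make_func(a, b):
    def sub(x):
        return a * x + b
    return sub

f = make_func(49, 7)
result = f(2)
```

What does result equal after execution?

Step 1: make_func(49, 7) captures a = 49, b = 7.
Step 2: f(2) computes 49 * 2 + 7 = 105.
Step 3: result = 105

The answer is 105.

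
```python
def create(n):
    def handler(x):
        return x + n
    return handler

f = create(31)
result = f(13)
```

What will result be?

Step 1: create(31) creates a closure that captures n = 31.
Step 2: f(13) calls the closure with x = 13, returning 13 + 31 = 44.
Step 3: result = 44

The answer is 44.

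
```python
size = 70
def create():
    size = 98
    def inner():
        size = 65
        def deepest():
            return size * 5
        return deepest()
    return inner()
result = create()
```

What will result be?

Step 1: deepest() looks up size through LEGB: not local, finds size = 65 in enclosing inner().
Step 2: Returns 65 * 5 = 325.
Step 3: result = 325

The answer is 325.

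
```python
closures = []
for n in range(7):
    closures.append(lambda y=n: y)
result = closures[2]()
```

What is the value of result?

Step 1: Default argument y=n captures n's value at each iteration.
Step 2: closures[2] captured y = 2 when n was 2.
Step 3: result = 2

The answer is 2.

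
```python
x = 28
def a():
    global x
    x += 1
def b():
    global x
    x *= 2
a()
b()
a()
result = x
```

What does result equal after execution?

Step 1: x = 28.
Step 2: a(): x = 28 + 1 = 29.
Step 3: b(): x = 29 * 2 = 58.
Step 4: a(): x = 58 + 1 = 59

The answer is 59.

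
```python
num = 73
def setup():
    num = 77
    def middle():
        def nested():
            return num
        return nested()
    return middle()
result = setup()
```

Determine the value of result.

Step 1: setup() defines num = 77. middle() and nested() have no local num.
Step 2: nested() checks local (none), enclosing middle() (none), enclosing setup() and finds num = 77.
Step 3: result = 77

The answer is 77.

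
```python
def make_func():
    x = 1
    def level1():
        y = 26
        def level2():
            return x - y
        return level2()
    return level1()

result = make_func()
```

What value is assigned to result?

Step 1: x = 1 in make_func. y = 26 in level1.
Step 2: level2() reads x = 1 and y = 26 from enclosing scopes.
Step 3: result = 1 - 26 = -25

The answer is -25.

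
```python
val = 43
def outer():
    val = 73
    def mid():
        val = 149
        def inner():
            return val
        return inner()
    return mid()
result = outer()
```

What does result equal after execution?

Step 1: Three levels of shadowing: global 43, outer 73, mid 149.
Step 2: inner() finds val = 149 in enclosing mid() scope.
Step 3: result = 149

The answer is 149.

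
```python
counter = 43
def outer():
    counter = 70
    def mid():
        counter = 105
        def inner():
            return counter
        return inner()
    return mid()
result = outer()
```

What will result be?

Step 1: Three levels of shadowing: global 43, outer 70, mid 105.
Step 2: inner() finds counter = 105 in enclosing mid() scope.
Step 3: result = 105

The answer is 105.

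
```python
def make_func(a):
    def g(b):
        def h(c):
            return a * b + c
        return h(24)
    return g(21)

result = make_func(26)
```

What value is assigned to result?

Step 1: a = 26, b = 21, c = 24.
Step 2: h() computes a * b + c = 26 * 21 + 24 = 570.
Step 3: result = 570

The answer is 570.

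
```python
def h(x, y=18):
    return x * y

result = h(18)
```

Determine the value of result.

Step 1: h(18) uses default y = 18.
Step 2: Returns 18 * 18 = 324.
Step 3: result = 324

The answer is 324.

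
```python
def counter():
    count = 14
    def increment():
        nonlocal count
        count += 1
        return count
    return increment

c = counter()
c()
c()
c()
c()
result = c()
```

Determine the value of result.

Step 1: counter() creates closure with count = 14.
Step 2: Each c() call increments count via nonlocal. After 5 calls: 14 + 5 = 19.
Step 3: result = 19

The answer is 19.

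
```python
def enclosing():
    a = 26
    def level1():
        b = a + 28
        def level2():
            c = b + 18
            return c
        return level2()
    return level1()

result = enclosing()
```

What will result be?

Step 1: a = 26. b = a + 28 = 54.
Step 2: c = b + 18 = 54 + 18 = 72.
Step 3: result = 72

The answer is 72.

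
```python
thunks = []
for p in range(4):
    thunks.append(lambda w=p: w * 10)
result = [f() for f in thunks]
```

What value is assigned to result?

Step 1: Default arg w=p captures p at each iteration.
Step 2: thunks[k] has w defaulting to k, returns k * 10.
Step 3: result = [0, 10, 20, 30]

The answer is [0, 10, 20, 30].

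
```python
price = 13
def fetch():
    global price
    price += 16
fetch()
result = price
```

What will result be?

Step 1: price = 13 globally.
Step 2: fetch() modifies global price: price += 16 = 29.
Step 3: result = 29

The answer is 29.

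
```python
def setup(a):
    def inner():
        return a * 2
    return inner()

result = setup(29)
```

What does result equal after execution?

Step 1: setup(29) binds parameter a = 29.
Step 2: inner() accesses a = 29 from enclosing scope.
Step 3: result = 29 * 2 = 58

The answer is 58.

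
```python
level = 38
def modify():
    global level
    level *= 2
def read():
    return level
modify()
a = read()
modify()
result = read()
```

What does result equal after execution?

Step 1: level = 38.
Step 2: First modify(): level = 38 * 2 = 76.
Step 3: Second modify(): level = 76 * 2 = 152.
Step 4: read() returns 152

The answer is 152.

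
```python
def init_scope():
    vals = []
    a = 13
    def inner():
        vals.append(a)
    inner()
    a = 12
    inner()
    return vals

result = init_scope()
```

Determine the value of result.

Step 1: a = 13. inner() appends current a to vals.
Step 2: First inner(): appends 13. Then a = 12.
Step 3: Second inner(): appends 12 (closure sees updated a). result = [13, 12]

The answer is [13, 12].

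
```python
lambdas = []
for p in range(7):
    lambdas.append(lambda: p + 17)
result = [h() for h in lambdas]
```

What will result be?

Step 1: All lambdas capture p by reference. After the loop, p = 6.
Step 2: Each call returns 6 + 17 = 23.
Step 3: result = [23, 23, 23, 23, 23, 23, 23]

The answer is [23, 23, 23, 23, 23, 23, 23].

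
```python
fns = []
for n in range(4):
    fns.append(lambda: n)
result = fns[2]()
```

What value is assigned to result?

Step 1: The loop creates 4 lambdas, all referencing the same variable n.
Step 2: After the loop, n = 3 (final value).
Step 3: fns[2]() looks up n at call time and finds 3. This is the late binding gotcha. result = 3

The answer is 3.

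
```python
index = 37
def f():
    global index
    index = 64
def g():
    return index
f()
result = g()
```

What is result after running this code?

Step 1: index = 37.
Step 2: f() sets global index = 64.
Step 3: g() reads global index = 64. result = 64

The answer is 64.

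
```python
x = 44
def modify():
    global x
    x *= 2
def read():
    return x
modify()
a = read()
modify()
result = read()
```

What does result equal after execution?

Step 1: x = 44.
Step 2: First modify(): x = 44 * 2 = 88.
Step 3: Second modify(): x = 88 * 2 = 176.
Step 4: read() returns 176

The answer is 176.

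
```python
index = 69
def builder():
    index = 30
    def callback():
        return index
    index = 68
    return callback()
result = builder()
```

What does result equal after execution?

Step 1: builder() sets index = 30, then later index = 68.
Step 2: callback() is called after index is reassigned to 68. Closures capture variables by reference, not by value.
Step 3: result = 68

The answer is 68.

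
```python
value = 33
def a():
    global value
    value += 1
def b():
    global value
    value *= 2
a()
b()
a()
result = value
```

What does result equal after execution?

Step 1: value = 33.
Step 2: a(): value = 33 + 1 = 34.
Step 3: b(): value = 34 * 2 = 68.
Step 4: a(): value = 68 + 1 = 69

The answer is 69.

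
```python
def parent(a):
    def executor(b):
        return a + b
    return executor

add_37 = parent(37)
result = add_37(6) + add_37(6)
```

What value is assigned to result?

Step 1: add_37 captures a = 37.
Step 2: add_37(6) = 37 + 6 = 43, called twice.
Step 3: result = 43 + 43 = 86

The answer is 86.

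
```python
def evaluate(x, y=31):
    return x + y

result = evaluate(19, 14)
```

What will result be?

Step 1: evaluate(19, 14) overrides default y with 14.
Step 2: Returns 19 + 14 = 33.
Step 3: result = 33

The answer is 33.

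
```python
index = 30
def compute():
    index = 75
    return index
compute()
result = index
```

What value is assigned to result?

Step 1: Global index = 30.
Step 2: compute() creates local index = 75 (shadow, not modification).
Step 3: After compute() returns, global index is unchanged. result = 30

The answer is 30.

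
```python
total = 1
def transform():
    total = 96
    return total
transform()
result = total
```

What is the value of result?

Step 1: Global total = 1.
Step 2: transform() creates local total = 96 (shadow, not modification).
Step 3: After transform() returns, global total is unchanged. result = 1

The answer is 1.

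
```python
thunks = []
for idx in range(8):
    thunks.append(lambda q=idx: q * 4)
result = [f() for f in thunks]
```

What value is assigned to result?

Step 1: Default arg q=idx captures idx at each iteration.
Step 2: thunks[k] has q defaulting to k, returns k * 4.
Step 3: result = [0, 4, 8, 12, 16, 20, 24, 28]

The answer is [0, 4, 8, 12, 16, 20, 24, 28].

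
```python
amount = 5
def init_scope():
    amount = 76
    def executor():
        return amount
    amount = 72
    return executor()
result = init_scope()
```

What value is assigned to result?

Step 1: init_scope() sets amount = 76, then later amount = 72.
Step 2: executor() is called after amount is reassigned to 72. Closures capture variables by reference, not by value.
Step 3: result = 72

The answer is 72.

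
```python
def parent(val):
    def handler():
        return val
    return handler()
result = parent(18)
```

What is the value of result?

Step 1: parent(18) binds parameter val = 18.
Step 2: handler() looks up val in enclosing scope and finds the parameter val = 18.
Step 3: result = 18

The answer is 18.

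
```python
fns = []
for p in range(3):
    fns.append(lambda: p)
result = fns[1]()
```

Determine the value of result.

Step 1: The loop creates 3 lambdas, all referencing the same variable p.
Step 2: After the loop, p = 2 (final value).
Step 3: fns[1]() looks up p at call time and finds 2. This is the late binding gotcha. result = 2

The answer is 2.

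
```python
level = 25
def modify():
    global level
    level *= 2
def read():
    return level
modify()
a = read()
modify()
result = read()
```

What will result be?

Step 1: level = 25.
Step 2: First modify(): level = 25 * 2 = 50.
Step 3: Second modify(): level = 50 * 2 = 100.
Step 4: read() returns 100

The answer is 100.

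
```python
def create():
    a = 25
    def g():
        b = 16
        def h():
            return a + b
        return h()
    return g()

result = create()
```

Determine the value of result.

Step 1: create() defines a = 25. g() defines b = 16.
Step 2: h() accesses both from enclosing scopes: a = 25, b = 16.
Step 3: result = 25 + 16 = 41

The answer is 41.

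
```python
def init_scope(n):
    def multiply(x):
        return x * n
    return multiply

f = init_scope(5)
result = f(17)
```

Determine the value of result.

Step 1: init_scope(5) returns multiply closure with n = 5.
Step 2: f(17) computes 17 * 5 = 85.
Step 3: result = 85

The answer is 85.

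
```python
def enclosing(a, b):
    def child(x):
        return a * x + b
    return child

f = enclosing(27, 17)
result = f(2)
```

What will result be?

Step 1: enclosing(27, 17) captures a = 27, b = 17.
Step 2: f(2) computes 27 * 2 + 17 = 71.
Step 3: result = 71

The answer is 71.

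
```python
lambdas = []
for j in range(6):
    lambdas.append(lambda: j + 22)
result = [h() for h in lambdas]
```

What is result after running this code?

Step 1: All lambdas capture j by reference. After the loop, j = 5.
Step 2: Each call returns 5 + 22 = 27.
Step 3: result = [27, 27, 27, 27, 27, 27]

The answer is [27, 27, 27, 27, 27, 27].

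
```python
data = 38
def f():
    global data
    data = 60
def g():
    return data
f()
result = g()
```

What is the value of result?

Step 1: data = 38.
Step 2: f() sets global data = 60.
Step 3: g() reads global data = 60. result = 60

The answer is 60.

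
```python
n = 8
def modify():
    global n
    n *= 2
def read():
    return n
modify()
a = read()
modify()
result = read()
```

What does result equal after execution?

Step 1: n = 8.
Step 2: First modify(): n = 8 * 2 = 16.
Step 3: Second modify(): n = 16 * 2 = 32.
Step 4: read() returns 32

The answer is 32.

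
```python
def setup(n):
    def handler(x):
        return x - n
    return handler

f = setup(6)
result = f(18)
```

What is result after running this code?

Step 1: setup(6) creates a closure capturing n = 6.
Step 2: f(18) computes 18 - 6 = 12.
Step 3: result = 12

The answer is 12.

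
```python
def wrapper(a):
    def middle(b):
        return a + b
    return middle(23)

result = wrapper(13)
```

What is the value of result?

Step 1: wrapper(13) passes a = 13.
Step 2: middle(23) has b = 23, reads a = 13 from enclosing.
Step 3: result = 13 + 23 = 36

The answer is 36.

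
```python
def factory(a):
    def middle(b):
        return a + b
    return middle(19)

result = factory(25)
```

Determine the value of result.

Step 1: factory(25) passes a = 25.
Step 2: middle(19) has b = 19, reads a = 25 from enclosing.
Step 3: result = 25 + 19 = 44

The answer is 44.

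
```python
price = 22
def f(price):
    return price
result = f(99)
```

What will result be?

Step 1: Global price = 22.
Step 2: f(99) takes parameter price = 99, which shadows the global.
Step 3: result = 99

The answer is 99.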